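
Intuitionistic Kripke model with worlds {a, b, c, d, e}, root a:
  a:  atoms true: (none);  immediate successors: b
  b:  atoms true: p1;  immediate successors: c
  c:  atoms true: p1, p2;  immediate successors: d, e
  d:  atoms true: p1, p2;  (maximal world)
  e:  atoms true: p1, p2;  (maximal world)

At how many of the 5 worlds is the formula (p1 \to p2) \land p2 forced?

3

a: does not force it — a \nVdash (p1 \to p2) \land p2 since a fails p1 \to p2.
b: does not force it — b \nVdash (p1 \to p2) \land p2 since b fails p1 \to p2.
c: forces it.
d: forces it.
e: forces it.
Worlds forcing the formula: {c, d, e}.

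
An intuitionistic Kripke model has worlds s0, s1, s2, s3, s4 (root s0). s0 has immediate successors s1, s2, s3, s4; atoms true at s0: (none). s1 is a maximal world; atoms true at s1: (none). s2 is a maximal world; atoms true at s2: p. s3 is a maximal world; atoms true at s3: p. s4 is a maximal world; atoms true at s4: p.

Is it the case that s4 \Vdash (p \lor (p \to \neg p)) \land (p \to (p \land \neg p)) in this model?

No

s4 \nVdash (p \lor (p \to \neg p)) \land (p \to (p \land \neg p)) since s4 fails p \to (p \land \neg p).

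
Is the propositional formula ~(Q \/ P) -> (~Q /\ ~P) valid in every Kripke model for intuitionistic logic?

This is a constructively valid De Morgan direction (negated disjunction to conjunction of negations), which is intuitionistically derivable.
From ~(Q \/ P): if Q held then Q \/ P would, contradiction — so ~Q; similarly ~P.

Yes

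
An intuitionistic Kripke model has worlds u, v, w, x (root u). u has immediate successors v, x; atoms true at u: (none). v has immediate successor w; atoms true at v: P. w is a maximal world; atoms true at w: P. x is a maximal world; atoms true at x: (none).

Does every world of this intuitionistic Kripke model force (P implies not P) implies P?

Not every world: u does not force (P implies not P) implies P.
u does not force (P implies not P) implies P: at the accessible world x, x forces P implies not P but x does not force P.
x lacks atom P, so x does not force P.

No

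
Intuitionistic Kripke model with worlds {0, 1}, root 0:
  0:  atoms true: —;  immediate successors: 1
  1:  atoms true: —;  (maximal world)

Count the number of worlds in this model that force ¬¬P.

0: does not force it — 0 ⊮ ¬¬P since 0 is accessible from 0 and 0 ⊩ ¬P.
1: does not force it — 1 ⊮ ¬¬P since 1 is accessible from 1 and 1 ⊩ ¬P.
Worlds forcing the formula: { }.

0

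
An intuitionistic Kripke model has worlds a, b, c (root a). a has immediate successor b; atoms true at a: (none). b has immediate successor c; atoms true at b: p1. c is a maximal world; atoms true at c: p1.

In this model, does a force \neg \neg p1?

a \Vdash \neg \neg p1: no world accessible from a forces \neg p1.

Yes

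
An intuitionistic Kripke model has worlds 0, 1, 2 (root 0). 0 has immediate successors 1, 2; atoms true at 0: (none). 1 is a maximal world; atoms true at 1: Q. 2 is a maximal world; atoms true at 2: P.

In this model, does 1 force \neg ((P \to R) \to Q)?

No

1 \nVdash \neg ((P \to R) \to Q) since 1 is accessible from 1 and 1 \Vdash (P \to R) \to Q.
1 \Vdash (P \to R) \to Q: every world accessible from 1 that forces P \to R (namely 1) also forces Q.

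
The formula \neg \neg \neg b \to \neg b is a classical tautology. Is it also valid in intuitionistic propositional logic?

This is triple-negation reduction, which is intuitionistically derivable.
Assume \neg \neg \neg b and suppose b. Then \neg \neg b (double-negation introduction), contradicting \neg \neg \neg b. So \neg b.

Yes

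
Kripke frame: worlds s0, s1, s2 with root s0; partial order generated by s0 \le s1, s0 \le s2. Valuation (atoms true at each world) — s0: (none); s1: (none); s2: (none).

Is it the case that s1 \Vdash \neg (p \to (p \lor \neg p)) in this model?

No

s1 \nVdash \neg (p \to (p \lor \neg p)) since s1 is accessible from s1 and s1 \Vdash p \to (p \lor \neg p).
s1 \Vdash p \to (p \lor \neg p) vacuously: no world accessible from s1 forces the antecedent p.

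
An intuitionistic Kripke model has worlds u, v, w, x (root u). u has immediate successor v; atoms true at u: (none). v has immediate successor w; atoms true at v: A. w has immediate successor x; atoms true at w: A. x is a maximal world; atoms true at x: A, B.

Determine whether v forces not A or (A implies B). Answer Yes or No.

v does not force not A or (A implies B): neither disjunct is forced at v.
v does not force not A since v is accessible from v and v forces A.

No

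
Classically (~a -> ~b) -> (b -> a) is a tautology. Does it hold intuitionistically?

This is the converse of contraposition, which is not intuitionistically valid.
A Kripke countermodel: worlds 0, 1; order generated by 0 <= 1; atoms true at each world — 0:{b}; 1:{a,b}.
0 ||-/- (~a -> ~b) -> (b -> a): already at 0 itself, 0 ||- ~a -> ~b but 0 ||-/- b -> a.
0 ||-/- b -> a: already at 0 itself, 0 ||- b but 0 ||-/- a.
0 lacks atom a, so 0 ||-/- a.
So the root 0 does not force the formula.

No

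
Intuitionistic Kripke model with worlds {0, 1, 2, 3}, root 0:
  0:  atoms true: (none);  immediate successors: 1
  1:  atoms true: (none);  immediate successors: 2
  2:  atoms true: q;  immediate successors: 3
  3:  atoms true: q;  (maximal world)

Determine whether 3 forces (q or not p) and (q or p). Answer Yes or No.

3 forces (q or not p) and (q or p) since 3 forces both conjuncts.

Yes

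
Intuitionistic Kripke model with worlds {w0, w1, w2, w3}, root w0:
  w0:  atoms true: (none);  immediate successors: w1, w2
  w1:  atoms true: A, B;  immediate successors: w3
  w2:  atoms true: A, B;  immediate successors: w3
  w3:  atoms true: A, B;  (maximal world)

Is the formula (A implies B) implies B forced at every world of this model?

No

Not every world: w0 does not force (A implies B) implies B.
w0 does not force (A implies B) implies B: already at w0 itself, w0 forces A implies B but w0 does not force B.
w0 lacks atom B, so w0 does not force B.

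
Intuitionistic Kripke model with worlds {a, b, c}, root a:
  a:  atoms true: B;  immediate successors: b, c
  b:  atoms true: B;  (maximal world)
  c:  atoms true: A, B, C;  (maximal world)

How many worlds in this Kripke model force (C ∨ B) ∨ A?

a: forces it.
b: forces it.
c: forces it.
Worlds forcing the formula: {a, b, c}.

3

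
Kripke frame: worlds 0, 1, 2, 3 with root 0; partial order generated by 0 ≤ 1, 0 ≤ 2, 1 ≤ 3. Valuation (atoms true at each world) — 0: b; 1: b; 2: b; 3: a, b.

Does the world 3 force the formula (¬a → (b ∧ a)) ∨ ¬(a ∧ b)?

Yes

3 ⊩ (¬a → (b ∧ a)) ∨ ¬(a ∧ b) via the disjunct ¬a → (b ∧ a).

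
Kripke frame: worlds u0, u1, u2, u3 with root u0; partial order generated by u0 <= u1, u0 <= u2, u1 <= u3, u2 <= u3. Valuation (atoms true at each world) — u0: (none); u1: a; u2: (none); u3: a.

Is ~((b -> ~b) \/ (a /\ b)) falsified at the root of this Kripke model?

Yes

u0 ||-/- ~((b -> ~b) \/ (a /\ b)) since u0 is accessible from u0 and u0 ||- (b -> ~b) \/ (a /\ b).
u0 ||- (b -> ~b) \/ (a /\ b) via the disjunct b -> ~b.
So the root u0 does not force ~((b -> ~b) \/ (a /\ b)); the model is a countermodel.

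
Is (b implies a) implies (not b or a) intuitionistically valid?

This is the material-implication-as-disjunction principle, which is not intuitionistically valid.
A Kripke countermodel: worlds u0, u1; order generated by u0 <= u1; atoms true at each world — u0:{}; u1:{a,b}.
u0 does not force (b implies a) implies (not b or a): already at u0 itself, u0 forces b implies a but u0 does not force not b or a.
u0 does not force not b or a: neither disjunct is forced at u0.
u0 does not force not b since u1 is accessible from u0 and u1 forces b.
So the root u0 does not force the formula.

No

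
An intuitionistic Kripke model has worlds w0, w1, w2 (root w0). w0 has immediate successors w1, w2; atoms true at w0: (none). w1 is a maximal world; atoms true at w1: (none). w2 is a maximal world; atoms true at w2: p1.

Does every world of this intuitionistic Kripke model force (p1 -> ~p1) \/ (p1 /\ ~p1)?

No

Not every world: w0 ||-/- (p1 -> ~p1) \/ (p1 /\ ~p1).
w0 ||-/- (p1 -> ~p1) \/ (p1 /\ ~p1): neither disjunct is forced at w0.
w0 ||-/- p1 -> ~p1: at the accessible world w2, w2 ||- p1 but w2 ||-/- ~p1.
w2 ||-/- ~p1 since w2 is accessible from w2 and w2 ||- p1.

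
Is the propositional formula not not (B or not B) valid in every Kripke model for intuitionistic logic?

This is the double negation of excluded middle, which is intuitionistically derivable.
Assuming not (B or not B): from B we'd get B or not B, so not B; but then B or not B again — contradiction. Hence not not (B or not B).

Yes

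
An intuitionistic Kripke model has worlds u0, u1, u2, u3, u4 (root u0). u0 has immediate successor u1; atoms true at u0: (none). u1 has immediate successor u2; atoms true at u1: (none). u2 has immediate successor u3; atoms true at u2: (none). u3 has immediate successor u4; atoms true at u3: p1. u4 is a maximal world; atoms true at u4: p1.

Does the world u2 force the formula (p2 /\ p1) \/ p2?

u2 ||-/- (p2 /\ p1) \/ p2: neither disjunct is forced at u2.
u2 ||-/- p2 /\ p1 since u2 fails p2.

No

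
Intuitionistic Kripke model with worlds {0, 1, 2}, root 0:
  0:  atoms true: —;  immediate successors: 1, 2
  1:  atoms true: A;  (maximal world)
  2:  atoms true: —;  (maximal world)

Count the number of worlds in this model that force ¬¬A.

1

0: does not force it — 0 ⊮ ¬¬A since 2 is accessible from 0 and 2 ⊩ ¬A.
1: forces it.
2: does not force it — 2 ⊮ ¬¬A since 2 is accessible from 2 and 2 ⊩ ¬A.
Worlds forcing the formula: {1}.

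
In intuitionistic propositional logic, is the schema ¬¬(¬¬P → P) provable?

This is the double negation of double-negation elimination, which is intuitionistically derivable.
By Glivenko's theorem the double negation of any classical propositional tautology is intuitionistically provable; ¬¬P → P is classically a tautology.

Yes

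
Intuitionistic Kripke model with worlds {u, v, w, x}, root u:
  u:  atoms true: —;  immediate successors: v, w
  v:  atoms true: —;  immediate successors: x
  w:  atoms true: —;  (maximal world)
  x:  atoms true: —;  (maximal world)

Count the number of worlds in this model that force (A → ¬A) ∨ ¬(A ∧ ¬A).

4

u: forces it.
v: forces it.
w: forces it.
x: forces it.
Worlds forcing the formula: {u, v, w, x}.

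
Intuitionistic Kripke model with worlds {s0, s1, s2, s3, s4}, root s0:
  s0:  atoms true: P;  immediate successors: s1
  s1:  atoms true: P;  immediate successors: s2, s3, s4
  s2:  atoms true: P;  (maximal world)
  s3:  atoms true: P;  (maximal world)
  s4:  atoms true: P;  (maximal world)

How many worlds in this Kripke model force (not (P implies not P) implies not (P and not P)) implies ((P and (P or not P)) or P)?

5

s0: forces it.
s1: forces it.
s2: forces it.
s3: forces it.
s4: forces it.
Worlds forcing the formula: {s0, s1, s2, s3, s4}.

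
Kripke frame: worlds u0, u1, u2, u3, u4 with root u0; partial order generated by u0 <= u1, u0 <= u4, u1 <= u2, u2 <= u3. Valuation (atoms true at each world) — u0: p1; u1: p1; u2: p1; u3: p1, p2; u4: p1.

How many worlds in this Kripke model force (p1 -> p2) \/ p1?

5

u0: forces it.
u1: forces it.
u2: forces it.
u3: forces it.
u4: forces it.
Worlds forcing the formula: {u0, u1, u2, u3, u4}.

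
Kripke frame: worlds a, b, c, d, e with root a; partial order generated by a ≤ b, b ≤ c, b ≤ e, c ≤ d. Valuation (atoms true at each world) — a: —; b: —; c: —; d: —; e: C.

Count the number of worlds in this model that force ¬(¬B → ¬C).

a: does not force it — a ⊮ ¬(¬B → ¬C) since c is accessible from a and c ⊩ ¬B → ¬C.
b: does not force it.
c: does not force it.
d: does not force it.
e: forces it.
Worlds forcing the formula: {e}.

1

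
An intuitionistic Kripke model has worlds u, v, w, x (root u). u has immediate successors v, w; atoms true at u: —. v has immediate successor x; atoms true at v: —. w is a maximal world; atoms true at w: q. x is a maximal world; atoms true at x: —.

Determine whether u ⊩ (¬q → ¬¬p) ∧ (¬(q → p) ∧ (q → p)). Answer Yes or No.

u ⊮ (¬q → ¬¬p) ∧ (¬(q → p) ∧ (q → p)) since u fails ¬q → ¬¬p.

No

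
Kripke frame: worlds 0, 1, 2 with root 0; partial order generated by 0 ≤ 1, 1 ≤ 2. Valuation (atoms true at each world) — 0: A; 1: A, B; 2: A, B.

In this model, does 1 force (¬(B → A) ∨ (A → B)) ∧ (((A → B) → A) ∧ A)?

1 ⊩ (¬(B → A) ∨ (A → B)) ∧ (((A → B) → A) ∧ A) since 1 forces both conjuncts.

Yes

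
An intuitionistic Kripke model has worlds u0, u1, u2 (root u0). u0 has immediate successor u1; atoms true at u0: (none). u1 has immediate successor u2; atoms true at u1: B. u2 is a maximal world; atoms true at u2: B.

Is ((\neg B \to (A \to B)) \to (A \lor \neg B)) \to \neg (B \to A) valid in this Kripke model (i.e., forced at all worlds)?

u0 \Vdash ((\neg B \to (A \to B)) \to (A \lor \neg B)) \to \neg (B \to A) vacuously: no world accessible from u0 forces the antecedent (\neg B \to (A \to B)) \to (A \lor \neg B).
Since the root u0 forces ((\neg B \to (A \to B)) \to (A \lor \neg B)) \to \neg (B \to A) and forcing is persistent (monotone upward), every world forces it.

Yes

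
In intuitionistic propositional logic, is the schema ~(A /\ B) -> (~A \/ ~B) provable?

No

This is the constructively invalid direction of De Morgan's law for conjunction, which is not intuitionistically valid.
A Kripke countermodel: worlds u, v, w; order generated by u <= v, u <= w; atoms true at each world — u:{}; v:{A}; w:{B}.
u ||-/- ~(A /\ B) -> (~A \/ ~B): already at u itself, u ||- ~(A /\ B) but u ||-/- ~A \/ ~B.
u ||-/- ~A \/ ~B: neither disjunct is forced at u.
u ||-/- ~A since v is accessible from u and v ||- A.
So the root u does not force the formula.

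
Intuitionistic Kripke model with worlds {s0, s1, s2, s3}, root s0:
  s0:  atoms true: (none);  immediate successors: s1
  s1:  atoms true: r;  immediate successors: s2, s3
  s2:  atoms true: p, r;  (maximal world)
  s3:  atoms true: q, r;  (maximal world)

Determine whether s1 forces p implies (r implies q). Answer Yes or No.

No

s1 does not force p implies (r implies q): at the accessible world s2, s2 forces p but s2 does not force r implies q.
s2 does not force r implies q: already at s2 itself, s2 forces r but s2 does not force q.
s2 lacks atom q, so s2 does not force q.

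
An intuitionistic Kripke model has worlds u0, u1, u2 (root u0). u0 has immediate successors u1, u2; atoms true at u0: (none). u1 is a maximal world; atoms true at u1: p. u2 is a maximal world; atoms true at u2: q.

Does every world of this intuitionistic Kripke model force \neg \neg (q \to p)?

Not every world: u0 \nVdash \neg \neg (q \to p).
u0 \nVdash \neg \neg (q \to p) since u2 is accessible from u0 and u2 \Vdash \neg (q \to p).
u2 \Vdash \neg (q \to p): no world accessible from u2 forces q \to p.

No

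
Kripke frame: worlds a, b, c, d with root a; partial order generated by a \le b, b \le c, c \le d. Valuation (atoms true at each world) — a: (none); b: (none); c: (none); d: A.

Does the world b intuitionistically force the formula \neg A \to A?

Yes

b \Vdash \neg A \to A vacuously: no world accessible from b forces the antecedent \neg A.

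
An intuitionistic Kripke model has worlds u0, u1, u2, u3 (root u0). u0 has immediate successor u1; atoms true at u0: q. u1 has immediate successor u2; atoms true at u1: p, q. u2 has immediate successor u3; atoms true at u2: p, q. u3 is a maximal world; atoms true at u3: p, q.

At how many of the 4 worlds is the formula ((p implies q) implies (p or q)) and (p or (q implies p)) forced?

u0: does not force it — u0 does not force ((p implies q) implies (p or q)) and (p or (q implies p)) since u0 fails p or (q implies p).
u1: forces it.
u2: forces it.
u3: forces it.
Worlds forcing the formula: {u1, u2, u3}.

3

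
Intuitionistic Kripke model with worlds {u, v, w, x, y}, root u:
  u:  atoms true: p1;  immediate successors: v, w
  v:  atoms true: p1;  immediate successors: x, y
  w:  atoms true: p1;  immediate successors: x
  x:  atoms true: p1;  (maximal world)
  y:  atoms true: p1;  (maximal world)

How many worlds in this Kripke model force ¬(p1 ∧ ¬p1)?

u: forces it.
v: forces it.
w: forces it.
x: forces it.
y: forces it.
Worlds forcing the formula: {u, v, w, x, y}.

5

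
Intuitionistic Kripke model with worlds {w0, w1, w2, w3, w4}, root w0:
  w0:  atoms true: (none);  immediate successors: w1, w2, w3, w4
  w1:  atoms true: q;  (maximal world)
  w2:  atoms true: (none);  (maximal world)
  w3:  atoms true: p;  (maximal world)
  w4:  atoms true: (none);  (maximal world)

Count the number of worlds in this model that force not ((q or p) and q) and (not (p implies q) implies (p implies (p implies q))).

w0: does not force it — w0 does not force not ((q or p) and q) and (not (p implies q) implies (p implies (p implies q))) since w0 fails not ((q or p) and q).
w1: does not force it — w1 does not force not ((q or p) and q) and (not (p implies q) implies (p implies (p implies q))) since w1 fails not ((q or p) and q).
w2: forces it.
w3: does not force it — w3 does not force not ((q or p) and q) and (not (p implies q) implies (p implies (p implies q))) since w3 fails not (p implies q) implies (p implies (p implies q)).
w4: forces it.
Worlds forcing the formula: {w2, w4}.

2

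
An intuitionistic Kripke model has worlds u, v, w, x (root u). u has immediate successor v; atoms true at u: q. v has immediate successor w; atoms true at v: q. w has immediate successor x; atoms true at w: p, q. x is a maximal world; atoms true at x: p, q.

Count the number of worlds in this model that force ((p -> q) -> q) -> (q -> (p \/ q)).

4

u: forces it.
v: forces it.
w: forces it.
x: forces it.
Worlds forcing the formula: {u, v, w, x}.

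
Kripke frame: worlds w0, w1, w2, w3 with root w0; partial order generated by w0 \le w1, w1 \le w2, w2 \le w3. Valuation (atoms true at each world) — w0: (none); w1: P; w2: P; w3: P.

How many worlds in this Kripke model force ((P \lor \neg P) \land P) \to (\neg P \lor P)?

w0: forces it.
w1: forces it.
w2: forces it.
w3: forces it.
Worlds forcing the formula: {w0, w1, w2, w3}.

4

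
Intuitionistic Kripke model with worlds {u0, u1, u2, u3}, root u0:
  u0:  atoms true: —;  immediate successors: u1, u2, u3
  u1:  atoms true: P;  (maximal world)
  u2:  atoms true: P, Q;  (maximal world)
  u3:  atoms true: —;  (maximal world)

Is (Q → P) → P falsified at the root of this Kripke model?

Yes

u0 ⊮ (Q → P) → P: already at u0 itself, u0 ⊩ Q → P but u0 ⊮ P.
u0 lacks atom P, so u0 ⊮ P.
So the root u0 does not force (Q → P) → P; the model is a countermodel.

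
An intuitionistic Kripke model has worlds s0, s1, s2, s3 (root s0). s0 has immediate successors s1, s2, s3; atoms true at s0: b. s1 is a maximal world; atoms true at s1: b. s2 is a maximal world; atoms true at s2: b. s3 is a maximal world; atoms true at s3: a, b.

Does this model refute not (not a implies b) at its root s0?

s0 does not force not (not a implies b) since s0 is accessible from s0 and s0 forces not a implies b.
s0 forces not a implies b: every world accessible from s0 that forces not a (namely s1, s2) also forces b.
So the root s0 does not force not (not a implies b); the model is a countermodel.

Yes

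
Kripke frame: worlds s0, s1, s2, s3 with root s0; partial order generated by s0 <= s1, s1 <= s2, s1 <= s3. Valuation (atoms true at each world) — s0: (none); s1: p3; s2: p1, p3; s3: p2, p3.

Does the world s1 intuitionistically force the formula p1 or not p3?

s1 does not force p1 or not p3: neither disjunct is forced at s1.
s1 lacks atom p1, so s1 does not force p1.

No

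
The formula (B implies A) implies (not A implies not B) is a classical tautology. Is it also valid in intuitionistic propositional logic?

This is the forward direction of contraposition, which is intuitionistically derivable.
Assume B implies A and not A. If B held then A would follow, contradicting not A; so not B.

Yes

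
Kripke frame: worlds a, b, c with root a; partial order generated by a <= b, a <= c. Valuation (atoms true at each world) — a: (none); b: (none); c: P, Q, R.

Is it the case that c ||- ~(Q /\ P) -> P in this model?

c ||- ~(Q /\ P) -> P vacuously: no world accessible from c forces the antecedent ~(Q /\ P).

Yes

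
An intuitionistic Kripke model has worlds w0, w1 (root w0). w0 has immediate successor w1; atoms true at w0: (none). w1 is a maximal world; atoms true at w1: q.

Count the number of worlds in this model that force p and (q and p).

0

w0: does not force it — w0 does not force p and (q and p) since w0 fails p.
w1: does not force it — w1 does not force p and (q and p) since w1 fails p.
Worlds forcing the formula: { }.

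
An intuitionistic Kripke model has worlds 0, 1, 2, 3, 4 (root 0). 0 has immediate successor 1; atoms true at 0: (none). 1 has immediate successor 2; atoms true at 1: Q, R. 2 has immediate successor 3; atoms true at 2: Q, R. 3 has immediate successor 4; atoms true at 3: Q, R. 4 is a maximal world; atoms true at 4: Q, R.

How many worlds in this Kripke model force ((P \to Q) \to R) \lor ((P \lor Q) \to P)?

0: does not force it — 0 \nVdash ((P \to Q) \to R) \lor ((P \lor Q) \to P): neither disjunct is forced at 0.
1: forces it.
2: forces it.
3: forces it.
4: forces it.
Worlds forcing the formula: {1, 2, 3, 4}.

4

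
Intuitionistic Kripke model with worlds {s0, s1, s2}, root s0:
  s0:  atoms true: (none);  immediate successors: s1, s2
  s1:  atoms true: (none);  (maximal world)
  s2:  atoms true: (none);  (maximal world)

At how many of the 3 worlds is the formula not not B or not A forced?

3

s0: forces it.
s1: forces it.
s2: forces it.
Worlds forcing the formula: {s0, s1, s2}.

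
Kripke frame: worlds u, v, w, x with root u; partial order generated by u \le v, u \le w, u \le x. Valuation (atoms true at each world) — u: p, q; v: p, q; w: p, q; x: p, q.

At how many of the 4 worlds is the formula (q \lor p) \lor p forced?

4

u: forces it.
v: forces it.
w: forces it.
x: forces it.
Worlds forcing the formula: {u, v, w, x}.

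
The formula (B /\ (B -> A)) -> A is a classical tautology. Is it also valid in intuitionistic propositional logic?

Yes

This is modus ponens in implicational form, which is intuitionistically derivable.
If a world forces B and B -> A, then applying the implication at that world (which is accessible from itself) gives A.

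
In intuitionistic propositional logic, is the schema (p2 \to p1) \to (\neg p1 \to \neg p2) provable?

This is the forward direction of contraposition, which is intuitionistically derivable.
Assume p2 \to p1 and \neg p1. If p2 held then p1 would follow, contradicting \neg p1; so \neg p2.

Yes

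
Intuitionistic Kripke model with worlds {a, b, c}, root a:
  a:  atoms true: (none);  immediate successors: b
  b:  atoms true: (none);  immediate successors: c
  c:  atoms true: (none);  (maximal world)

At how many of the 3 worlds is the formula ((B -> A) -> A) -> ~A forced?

a: forces it.
b: forces it.
c: forces it.
Worlds forcing the formula: {a, b, c}.

3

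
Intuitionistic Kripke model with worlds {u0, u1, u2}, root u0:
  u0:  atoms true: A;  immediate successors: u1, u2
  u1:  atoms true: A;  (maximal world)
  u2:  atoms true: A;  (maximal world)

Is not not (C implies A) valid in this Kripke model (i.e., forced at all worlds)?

u0 forces not not (C implies A): no world accessible from u0 forces not (C implies A).
Since the root u0 forces not not (C implies A) and forcing is persistent (monotone upward), every world forces it.

Yes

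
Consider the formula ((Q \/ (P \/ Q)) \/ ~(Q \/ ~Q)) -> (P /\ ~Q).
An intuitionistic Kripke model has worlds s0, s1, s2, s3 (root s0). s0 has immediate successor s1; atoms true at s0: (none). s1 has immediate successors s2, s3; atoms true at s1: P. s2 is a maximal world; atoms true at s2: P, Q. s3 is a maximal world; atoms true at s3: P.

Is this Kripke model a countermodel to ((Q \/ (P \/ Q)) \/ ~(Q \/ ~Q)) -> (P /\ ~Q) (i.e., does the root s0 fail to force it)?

s0 ||-/- ((Q \/ (P \/ Q)) \/ ~(Q \/ ~Q)) -> (P /\ ~Q): at the accessible world s1, s1 ||- (Q \/ (P \/ Q)) \/ ~(Q \/ ~Q) but s1 ||-/- P /\ ~Q.
s1 ||-/- P /\ ~Q since s1 fails ~Q.
So the root s0 does not force ((Q \/ (P \/ Q)) \/ ~(Q \/ ~Q)) -> (P /\ ~Q); the model is a countermodel.

Yes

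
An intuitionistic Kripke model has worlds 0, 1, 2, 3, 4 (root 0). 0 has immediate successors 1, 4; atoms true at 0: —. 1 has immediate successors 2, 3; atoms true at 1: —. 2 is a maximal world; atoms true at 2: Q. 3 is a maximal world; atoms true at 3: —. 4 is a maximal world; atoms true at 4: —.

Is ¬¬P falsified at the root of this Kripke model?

Yes

0 ⊮ ¬¬P since 0 is accessible from 0 and 0 ⊩ ¬P.
0 ⊩ ¬P: no world accessible from 0 forces P.
So the root 0 does not force ¬¬P; the model is a countermodel.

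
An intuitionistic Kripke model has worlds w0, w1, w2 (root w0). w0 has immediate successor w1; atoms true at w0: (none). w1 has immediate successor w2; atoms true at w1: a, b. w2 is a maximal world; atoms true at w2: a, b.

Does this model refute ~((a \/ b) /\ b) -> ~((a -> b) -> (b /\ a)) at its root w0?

w0 ||- ~((a \/ b) /\ b) -> ~((a -> b) -> (b /\ a)) vacuously: no world accessible from w0 forces the antecedent ~((a \/ b) /\ b).
So the root w0 forces ~((a \/ b) /\ b) -> ~((a -> b) -> (b /\ a)); the model is not a countermodel.

No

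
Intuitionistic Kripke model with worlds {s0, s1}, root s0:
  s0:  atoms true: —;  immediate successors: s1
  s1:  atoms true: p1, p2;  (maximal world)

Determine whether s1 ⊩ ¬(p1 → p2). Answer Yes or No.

s1 ⊮ ¬(p1 → p2) since s1 is accessible from s1 and s1 ⊩ p1 → p2.
s1 ⊩ p1 → p2: every world accessible from s1 that forces p1 (namely s1) also forces p2.

No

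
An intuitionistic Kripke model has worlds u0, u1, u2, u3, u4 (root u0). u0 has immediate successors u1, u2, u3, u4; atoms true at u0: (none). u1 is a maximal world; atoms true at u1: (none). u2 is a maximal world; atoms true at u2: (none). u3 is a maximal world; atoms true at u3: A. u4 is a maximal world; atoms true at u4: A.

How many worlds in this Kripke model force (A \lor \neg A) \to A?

2

u0: does not force it — u0 \nVdash (A \lor \neg A) \to A: at the accessible world u1, u1 \Vdash A \lor \neg A but u1 \nVdash A.
u1: does not force it — u1 \nVdash (A \lor \neg A) \to A: already at u1 itself, u1 \Vdash A \lor \neg A but u1 \nVdash A.
u2: does not force it — u2 \nVdash (A \lor \neg A) \to A: already at u2 itself, u2 \Vdash A \lor \neg A but u2 \nVdash A.
u3: forces it.
u4: forces it.
Worlds forcing the formula: {u3, u4}.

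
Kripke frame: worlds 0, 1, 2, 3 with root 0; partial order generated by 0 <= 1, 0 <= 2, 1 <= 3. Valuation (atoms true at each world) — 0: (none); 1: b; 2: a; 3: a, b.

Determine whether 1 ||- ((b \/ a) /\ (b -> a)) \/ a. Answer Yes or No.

No

1 ||-/- ((b \/ a) /\ (b -> a)) \/ a: neither disjunct is forced at 1.
1 ||-/- (b \/ a) /\ (b -> a) since 1 fails b -> a.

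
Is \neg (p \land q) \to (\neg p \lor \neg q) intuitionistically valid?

This is the constructively invalid direction of De Morgan's law for conjunction, which is not intuitionistically valid.
A Kripke countermodel: worlds 0, 1, 2; order generated by 0 \le 1, 0 \le 2; atoms true at each world — 0:{}; 1:{p}; 2:{q}.
0 \nVdash \neg (p \land q) \to (\neg p \lor \neg q): already at 0 itself, 0 \Vdash \neg (p \land q) but 0 \nVdash \neg p \lor \neg q.
0 \nVdash \neg p \lor \neg q: neither disjunct is forced at 0.
0 \nVdash \neg p since 1 is accessible from 0 and 1 \Vdash p.
So the root 0 does not force the formula.

No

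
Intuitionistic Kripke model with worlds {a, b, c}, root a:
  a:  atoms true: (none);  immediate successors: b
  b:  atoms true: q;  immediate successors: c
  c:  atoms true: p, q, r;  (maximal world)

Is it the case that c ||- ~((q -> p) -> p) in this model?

c ||-/- ~((q -> p) -> p) since c is accessible from c and c ||- (q -> p) -> p.
c ||- (q -> p) -> p: every world accessible from c that forces q -> p (namely c) also forces p.

No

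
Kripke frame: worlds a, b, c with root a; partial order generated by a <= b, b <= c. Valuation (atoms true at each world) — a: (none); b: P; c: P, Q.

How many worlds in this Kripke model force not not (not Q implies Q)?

a: forces it.
b: forces it.
c: forces it.
Worlds forcing the formula: {a, b, c}.

3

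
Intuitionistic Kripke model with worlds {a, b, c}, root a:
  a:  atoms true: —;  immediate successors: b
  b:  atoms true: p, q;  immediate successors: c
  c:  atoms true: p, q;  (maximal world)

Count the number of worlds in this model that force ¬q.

a: does not force it — a ⊮ ¬q since b is accessible from a and b ⊩ q.
b: does not force it.
c: does not force it.
Worlds forcing the formula: { }.

0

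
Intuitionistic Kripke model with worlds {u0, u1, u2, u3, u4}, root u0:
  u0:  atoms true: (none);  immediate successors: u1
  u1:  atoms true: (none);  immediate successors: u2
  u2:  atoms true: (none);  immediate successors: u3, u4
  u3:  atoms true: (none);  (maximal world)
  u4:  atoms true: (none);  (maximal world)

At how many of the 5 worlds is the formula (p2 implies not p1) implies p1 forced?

0

u0: does not force it — u0 does not force (p2 implies not p1) implies p1: already at u0 itself, u0 forces p2 implies not p1 but u0 does not force p1.
u1: does not force it — u1 does not force (p2 implies not p1) implies p1: already at u1 itself, u1 forces p2 implies not p1 but u1 does not force p1.
u2: does not force it — u2 does not force (p2 implies not p1) implies p1: already at u2 itself, u2 forces p2 implies not p1 but u2 does not force p1.
u3: does not force it.
u4: does not force it.
Worlds forcing the formula: { }.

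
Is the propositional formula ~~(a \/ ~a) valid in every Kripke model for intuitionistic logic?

This is the double negation of excluded middle, which is intuitionistically derivable.
Assuming ~(a \/ ~a): from a we'd get a \/ ~a, so ~a; but then a \/ ~a again — contradiction. Hence ~~(a \/ ~a).

Yes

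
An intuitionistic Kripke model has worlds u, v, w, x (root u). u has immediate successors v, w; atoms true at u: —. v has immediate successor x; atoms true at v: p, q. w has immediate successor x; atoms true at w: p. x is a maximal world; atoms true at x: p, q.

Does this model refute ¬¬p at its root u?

No

u ⊩ ¬¬p: no world accessible from u forces ¬p.
So the root u forces ¬¬p; the model is not a countermodel.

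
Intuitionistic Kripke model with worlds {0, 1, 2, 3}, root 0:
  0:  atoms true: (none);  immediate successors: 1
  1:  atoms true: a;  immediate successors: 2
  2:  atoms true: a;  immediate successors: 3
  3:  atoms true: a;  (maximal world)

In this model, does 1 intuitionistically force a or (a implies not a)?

Yes

1 forces a or (a implies not a) via the disjunct a.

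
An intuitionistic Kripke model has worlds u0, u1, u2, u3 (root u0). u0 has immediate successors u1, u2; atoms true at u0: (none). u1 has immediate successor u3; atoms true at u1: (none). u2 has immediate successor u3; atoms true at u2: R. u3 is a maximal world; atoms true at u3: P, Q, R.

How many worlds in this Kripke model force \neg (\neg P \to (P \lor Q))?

0

u0: does not force it — u0 \nVdash \neg (\neg P \to (P \lor Q)) since u0 is accessible from u0 and u0 \Vdash \neg P \to (P \lor Q).
u1: does not force it — u1 \nVdash \neg (\neg P \to (P \lor Q)) since u1 is accessible from u1 and u1 \Vdash \neg P \to (P \lor Q).
u2: does not force it.
u3: does not force it.
Worlds forcing the formula: { }.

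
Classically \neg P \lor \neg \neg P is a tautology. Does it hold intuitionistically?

No

This is the weak law of excluded middle, which is not intuitionistically valid.
A Kripke countermodel: worlds a, b, c; order generated by a \le b, a \le c; atoms true at each world — a:{}; b:{P}; c:{}.
a \nVdash \neg P \lor \neg \neg P: neither disjunct is forced at a.
a \nVdash \neg P since b is accessible from a and b \Vdash P.
So the root a does not force the formula.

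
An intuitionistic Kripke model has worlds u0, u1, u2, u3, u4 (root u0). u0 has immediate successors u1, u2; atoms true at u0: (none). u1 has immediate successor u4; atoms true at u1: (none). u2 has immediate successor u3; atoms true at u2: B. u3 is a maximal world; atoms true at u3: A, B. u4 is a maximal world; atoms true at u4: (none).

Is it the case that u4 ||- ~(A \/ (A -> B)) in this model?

u4 ||-/- ~(A \/ (A -> B)) since u4 is accessible from u4 and u4 ||- A \/ (A -> B).
u4 ||- A \/ (A -> B) via the disjunct A -> B.

No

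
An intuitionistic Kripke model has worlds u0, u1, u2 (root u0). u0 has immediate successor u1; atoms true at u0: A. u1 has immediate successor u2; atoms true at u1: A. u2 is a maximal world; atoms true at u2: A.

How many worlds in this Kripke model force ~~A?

u0: forces it.
u1: forces it.
u2: forces it.
Worlds forcing the formula: {u0, u1, u2}.

3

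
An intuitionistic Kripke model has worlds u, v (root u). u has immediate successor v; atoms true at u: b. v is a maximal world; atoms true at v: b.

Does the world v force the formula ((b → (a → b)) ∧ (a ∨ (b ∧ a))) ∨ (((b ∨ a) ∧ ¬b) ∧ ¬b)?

No

v ⊮ ((b → (a → b)) ∧ (a ∨ (b ∧ a))) ∨ (((b ∨ a) ∧ ¬b) ∧ ¬b): neither disjunct is forced at v.
v ⊮ (b → (a → b)) ∧ (a ∨ (b ∧ a)) since v fails a ∨ (b ∧ a).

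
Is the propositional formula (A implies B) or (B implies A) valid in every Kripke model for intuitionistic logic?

No

This is the Gödel–Dummett linearity axiom, which is not intuitionistically valid.
A Kripke countermodel: worlds 0, 1, 2; order generated by 0 <= 1, 0 <= 2; atoms true at each world — 0:{}; 1:{A}; 2:{B}.
0 does not force (A implies B) or (B implies A): neither disjunct is forced at 0.
0 does not force A implies B: at the accessible world 1, 1 forces A but 1 does not force B.
1 lacks atom B, so 1 does not force B.
So the root 0 does not force the formula.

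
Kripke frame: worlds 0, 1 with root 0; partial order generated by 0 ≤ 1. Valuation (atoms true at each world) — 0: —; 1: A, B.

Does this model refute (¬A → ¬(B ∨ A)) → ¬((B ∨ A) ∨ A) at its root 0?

0 ⊮ (¬A → ¬(B ∨ A)) → ¬((B ∨ A) ∨ A): already at 0 itself, 0 ⊩ ¬A → ¬(B ∨ A) but 0 ⊮ ¬((B ∨ A) ∨ A).
0 ⊮ ¬((B ∨ A) ∨ A) since 1 is accessible from 0 and 1 ⊩ (B ∨ A) ∨ A.
1 ⊩ (B ∨ A) ∨ A via the disjunct B ∨ A.
So the root 0 does not force (¬A → ¬(B ∨ A)) → ¬((B ∨ A) ∨ A); the model is a countermodel.

Yes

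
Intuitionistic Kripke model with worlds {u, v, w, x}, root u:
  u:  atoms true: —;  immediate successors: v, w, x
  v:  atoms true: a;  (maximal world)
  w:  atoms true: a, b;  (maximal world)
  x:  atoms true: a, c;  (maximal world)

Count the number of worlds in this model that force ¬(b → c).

1

u: does not force it — u ⊮ ¬(b → c) since v is accessible from u and v ⊩ b → c.
v: does not force it — v ⊮ ¬(b → c) since v is accessible from v and v ⊩ b → c.
w: forces it.
x: does not force it.
Worlds forcing the formula: {w}.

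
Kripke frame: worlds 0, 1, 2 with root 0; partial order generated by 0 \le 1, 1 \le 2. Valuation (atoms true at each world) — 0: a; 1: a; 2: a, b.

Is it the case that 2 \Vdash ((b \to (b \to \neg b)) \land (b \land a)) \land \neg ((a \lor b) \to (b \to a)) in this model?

No

2 \nVdash ((b \to (b \to \neg b)) \land (b \land a)) \land \neg ((a \lor b) \to (b \to a)) since 2 fails (b \to (b \to \neg b)) \land (b \land a).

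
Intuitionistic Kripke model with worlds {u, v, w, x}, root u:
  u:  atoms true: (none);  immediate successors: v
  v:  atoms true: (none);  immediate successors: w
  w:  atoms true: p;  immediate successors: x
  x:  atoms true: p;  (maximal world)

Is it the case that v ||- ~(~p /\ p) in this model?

v ||- ~(~p /\ p): no world accessible from v forces ~p /\ p.

Yes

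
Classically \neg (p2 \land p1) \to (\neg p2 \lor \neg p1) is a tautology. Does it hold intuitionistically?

This is the constructively invalid direction of De Morgan's law for conjunction, which is not intuitionistically valid.
A Kripke countermodel: worlds a, b, c; order generated by a \le b, a \le c; atoms true at each world — a:{}; b:{p2}; c:{p1}.
a \nVdash \neg (p2 \land p1) \to (\neg p2 \lor \neg p1): already at a itself, a \Vdash \neg (p2 \land p1) but a \nVdash \neg p2 \lor \neg p1.
a \nVdash \neg p2 \lor \neg p1: neither disjunct is forced at a.
a \nVdash \neg p2 since b is accessible from a and b \Vdash p2.
So the root a does not force the formula.

No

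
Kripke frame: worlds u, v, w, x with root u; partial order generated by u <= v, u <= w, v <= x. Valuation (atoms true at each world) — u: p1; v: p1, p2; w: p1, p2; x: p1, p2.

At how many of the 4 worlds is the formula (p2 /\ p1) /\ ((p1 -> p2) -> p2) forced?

u: does not force it — u ||-/- (p2 /\ p1) /\ ((p1 -> p2) -> p2) since u fails p2 /\ p1.
v: forces it.
w: forces it.
x: forces it.
Worlds forcing the formula: {v, w, x}.

3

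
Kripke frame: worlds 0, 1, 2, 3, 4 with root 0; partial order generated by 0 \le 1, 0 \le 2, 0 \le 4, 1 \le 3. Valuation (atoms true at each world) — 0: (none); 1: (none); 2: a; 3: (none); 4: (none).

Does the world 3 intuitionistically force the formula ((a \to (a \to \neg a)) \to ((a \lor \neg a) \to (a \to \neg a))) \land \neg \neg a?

3 \nVdash ((a \to (a \to \neg a)) \to ((a \lor \neg a) \to (a \to \neg a))) \land \neg \neg a since 3 fails \neg \neg a.

No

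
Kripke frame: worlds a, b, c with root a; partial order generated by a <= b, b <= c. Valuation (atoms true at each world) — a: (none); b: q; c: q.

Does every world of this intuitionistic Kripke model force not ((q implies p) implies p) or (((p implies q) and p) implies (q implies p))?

a forces not ((q implies p) implies p) or (((p implies q) and p) implies (q implies p)) via the disjunct ((p implies q) and p) implies (q implies p).
Since the root a forces not ((q implies p) implies p) or (((p implies q) and p) implies (q implies p)) and forcing is persistent (monotone upward), every world forces it.

Yes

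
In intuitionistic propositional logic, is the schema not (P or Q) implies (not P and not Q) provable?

This is a constructively valid De Morgan direction (negated disjunction to conjunction of negations), which is intuitionistically derivable.
From not (P or Q): if P held then P or Q would, contradiction — so not P; similarly not Q.

Yes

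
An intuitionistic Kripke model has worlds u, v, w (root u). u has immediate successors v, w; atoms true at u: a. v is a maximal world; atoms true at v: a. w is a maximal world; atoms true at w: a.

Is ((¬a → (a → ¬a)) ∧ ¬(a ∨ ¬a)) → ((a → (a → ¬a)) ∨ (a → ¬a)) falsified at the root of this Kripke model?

No

u ⊩ ((¬a → (a → ¬a)) ∧ ¬(a ∨ ¬a)) → ((a → (a → ¬a)) ∨ (a → ¬a)) vacuously: no world accessible from u forces the antecedent (¬a → (a → ¬a)) ∧ ¬(a ∨ ¬a).
So the root u forces ((¬a → (a → ¬a)) ∧ ¬(a ∨ ¬a)) → ((a → (a → ¬a)) ∨ (a → ¬a)); the model is not a countermodel.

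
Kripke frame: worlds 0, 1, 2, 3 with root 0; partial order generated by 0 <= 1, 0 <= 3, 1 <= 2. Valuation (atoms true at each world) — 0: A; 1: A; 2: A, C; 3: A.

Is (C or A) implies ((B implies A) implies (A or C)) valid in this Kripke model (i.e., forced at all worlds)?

Yes

0 forces (C or A) implies ((B implies A) implies (A or C)): every world accessible from 0 that forces C or A (namely 0, 1, 2, 3) also forces (B implies A) implies (A or C).
Since the root 0 forces (C or A) implies ((B implies A) implies (A or C)) and forcing is persistent (monotone upward), every world forces it.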